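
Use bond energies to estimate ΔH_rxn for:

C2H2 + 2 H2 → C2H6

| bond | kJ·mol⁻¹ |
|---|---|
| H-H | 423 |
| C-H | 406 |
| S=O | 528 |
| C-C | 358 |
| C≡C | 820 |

Bonds broken (reactants):
  C≡C: 1 × 820 = 820
  C-H: 2 × 406 = 812
  H-H: 2 × 423 = 846
  Σ(broken) = 2478 kJ
Bonds formed (products):
  C-C: 1 × 358 = 358
  C-H: 6 × 406 = 2436
  Σ(formed) = 2794 kJ
ΔH = Σ(broken) − Σ(formed) = 2478 − 2794 = −316 kJ

ΔH ≈ −316 kJ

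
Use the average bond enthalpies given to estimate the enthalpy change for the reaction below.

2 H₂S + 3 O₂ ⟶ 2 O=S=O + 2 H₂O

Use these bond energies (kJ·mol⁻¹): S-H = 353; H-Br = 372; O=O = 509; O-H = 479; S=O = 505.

ΔH ≈ −997 kJ

Bonds broken (reactants):
  O=O: 3 × 509 = 1527
  S-H: 4 × 353 = 1412
  Σ(broken) = 2939 kJ
Bonds formed (products):
  O-H: 4 × 479 = 1916
  S=O: 4 × 505 = 2020
  Σ(formed) = 3936 kJ
ΔH = Σ(broken) − Σ(formed) = 2939 − 3936 = −997 kJ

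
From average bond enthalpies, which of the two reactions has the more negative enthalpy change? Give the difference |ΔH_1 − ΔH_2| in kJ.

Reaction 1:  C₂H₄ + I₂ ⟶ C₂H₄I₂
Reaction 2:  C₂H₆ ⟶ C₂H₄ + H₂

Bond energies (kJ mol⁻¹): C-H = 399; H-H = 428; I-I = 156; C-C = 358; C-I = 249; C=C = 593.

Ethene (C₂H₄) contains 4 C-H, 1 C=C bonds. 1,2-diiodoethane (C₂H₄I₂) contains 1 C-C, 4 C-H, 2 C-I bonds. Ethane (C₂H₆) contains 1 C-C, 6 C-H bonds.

Reaction 1:
  Bonds broken (reactants):
    C-H: 4 × 399 = 1596
    C=C: 1 × 593 = 593
    I-I: 1 × 156 = 156
    Σ(broken) = 2345 kJ
  Bonds formed (products):
    C-C: 1 × 358 = 358
    C-H: 4 × 399 = 1596
    C-I: 2 × 249 = 498
    Σ(formed) = 2452 kJ
  ΔH_1 = 2345 − 2452 = −107 kJ
Reaction 2:
  Bonds broken (reactants):
    C-C: 1 × 358 = 358
    C-H: 6 × 399 = 2394
    Σ(broken) = 2752 kJ
  Bonds formed (products):
    C-H: 4 × 399 = 1596
    C=C: 1 × 593 = 593
    H-H: 1 × 428 = 428
    Σ(formed) = 2617 kJ
  ΔH_2 = 2752 − 2617 = +135 kJ
ΔH_1 − ΔH_2 = −242 kJ, so reaction 1 has the more negative ΔH; |ΔH_1 − ΔH_2| = 242 kJ.

Reaction 1, by 242 kJ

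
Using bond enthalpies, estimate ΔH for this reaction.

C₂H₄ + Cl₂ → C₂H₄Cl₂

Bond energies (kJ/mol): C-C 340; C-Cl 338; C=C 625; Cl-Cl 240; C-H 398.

ΔH ≈ −151 kJ

Bonds broken (reactants):
  C-H: 4 × 398 = 1592
  C=C: 1 × 625 = 625
  Cl-Cl: 1 × 240 = 240
  Σ(broken) = 2457 kJ
Bonds formed (products):
  C-C: 1 × 340 = 340
  C-Cl: 2 × 338 = 676
  C-H: 4 × 398 = 1592
  Σ(formed) = 2608 kJ
ΔH = Σ(broken) − Σ(formed) = 2457 − 2608 = −151 kJ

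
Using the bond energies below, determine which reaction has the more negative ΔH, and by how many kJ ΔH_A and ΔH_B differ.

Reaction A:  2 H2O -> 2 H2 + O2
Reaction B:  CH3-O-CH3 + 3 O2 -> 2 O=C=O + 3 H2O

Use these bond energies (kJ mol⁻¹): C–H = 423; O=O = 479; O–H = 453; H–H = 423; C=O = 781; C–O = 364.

Reaction B, by 1626 kJ

Reaction A:
  Bonds broken (reactants):
    O–H: 4 × 453 = 1812
    Σ(broken) = 1812 kJ
  Bonds formed (products):
    H–H: 2 × 423 = 846
    O=O: 1 × 479 = 479
    Σ(formed) = 1325 kJ
  ΔH_A = 1812 − 1325 = +487 kJ
Reaction B:
  Bonds broken (reactants):
    C–H: 6 × 423 = 2538
    C–O: 2 × 364 = 728
    O=O: 3 × 479 = 1437
    Σ(broken) = 4703 kJ
  Bonds formed (products):
    C=O: 4 × 781 = 3124
    O–H: 6 × 453 = 2718
    Σ(formed) = 5842 kJ
  ΔH_B = 4703 − 5842 = −1139 kJ
ΔH_A − ΔH_B = +1626 kJ, so reaction B has the more negative ΔH; |ΔH_A − ΔH_B| = 1626 kJ.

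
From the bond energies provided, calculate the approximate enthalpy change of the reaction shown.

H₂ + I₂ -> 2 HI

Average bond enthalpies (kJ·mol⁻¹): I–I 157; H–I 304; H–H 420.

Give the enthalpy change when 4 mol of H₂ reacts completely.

Bonds broken (reactants):
  H–H: 1 × 420 = 420
  I–I: 1 × 157 = 157
  Σ(broken) = 577 kJ
Bonds formed (products):
  H–I: 2 × 304 = 608
  Σ(formed) = 608 kJ
ΔH = Σ(broken) − Σ(formed) = 577 − 608 = −31 kJ
For 4× the reaction as written: 4 × (−31) = −124 kJ

ΔH = −124 kJ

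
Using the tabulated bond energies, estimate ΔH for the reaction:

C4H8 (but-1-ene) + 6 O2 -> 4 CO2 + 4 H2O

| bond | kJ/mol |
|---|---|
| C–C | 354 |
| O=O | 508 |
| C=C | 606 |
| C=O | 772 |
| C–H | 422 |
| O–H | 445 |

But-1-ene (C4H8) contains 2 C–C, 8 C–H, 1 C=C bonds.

Bonds broken (reactants):
  C–C: 2 × 354 = 708
  C–H: 8 × 422 = 3376
  C=C: 1 × 606 = 606
  O=O: 6 × 508 = 3048
  Σ(broken) = 7738 kJ
Bonds formed (products):
  C=O: 8 × 772 = 6176
  O–H: 8 × 445 = 3560
  Σ(formed) = 9736 kJ
ΔH = Σ(broken) − Σ(formed) = 7738 − 9736 = −1998 kJ

ΔH ≈ −1998 kJ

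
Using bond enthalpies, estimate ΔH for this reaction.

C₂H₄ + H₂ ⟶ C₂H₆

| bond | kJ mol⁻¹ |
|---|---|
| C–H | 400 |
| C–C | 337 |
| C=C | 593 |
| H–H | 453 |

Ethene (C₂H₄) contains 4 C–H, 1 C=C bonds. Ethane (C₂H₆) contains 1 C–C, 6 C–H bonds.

ΔH ≈ −91 kJ

Bonds broken (reactants):
  C–H: 4 × 400 = 1600
  C=C: 1 × 593 = 593
  H–H: 1 × 453 = 453
  Σ(broken) = 2646 kJ
Bonds formed (products):
  C–C: 1 × 337 = 337
  C–H: 6 × 400 = 2400
  Σ(formed) = 2737 kJ
ΔH = Σ(broken) − Σ(formed) = 2646 − 2737 = −91 kJ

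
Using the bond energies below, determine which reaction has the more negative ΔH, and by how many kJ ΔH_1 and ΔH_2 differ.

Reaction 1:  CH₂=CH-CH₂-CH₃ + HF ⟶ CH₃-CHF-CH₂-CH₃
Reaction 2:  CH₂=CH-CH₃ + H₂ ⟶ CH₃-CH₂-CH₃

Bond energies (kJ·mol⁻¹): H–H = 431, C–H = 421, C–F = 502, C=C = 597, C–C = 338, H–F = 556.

Reaction 2, by 44 kJ

Reaction 1:
  Bonds broken (reactants):
    C–C: 2 × 338 = 676
    C–H: 8 × 421 = 3368
    C=C: 1 × 597 = 597
    H–F: 1 × 556 = 556
    Σ(broken) = 5197 kJ
  Bonds formed (products):
    C–C: 3 × 338 = 1014
    C–F: 1 × 502 = 502
    C–H: 9 × 421 = 3789
    Σ(formed) = 5305 kJ
  ΔH_1 = 5197 − 5305 = −108 kJ
Reaction 2:
  Bonds broken (reactants):
    C–C: 1 × 338 = 338
    C–H: 6 × 421 = 2526
    C=C: 1 × 597 = 597
    H–H: 1 × 431 = 431
    Σ(broken) = 3892 kJ
  Bonds formed (products):
    C–C: 2 × 338 = 676
    C–H: 8 × 421 = 3368
    Σ(formed) = 4044 kJ
  ΔH_2 = 3892 − 4044 = −152 kJ
ΔH_1 − ΔH_2 = +44 kJ, so reaction 2 has the more negative ΔH; |ΔH_1 − ΔH_2| = 44 kJ.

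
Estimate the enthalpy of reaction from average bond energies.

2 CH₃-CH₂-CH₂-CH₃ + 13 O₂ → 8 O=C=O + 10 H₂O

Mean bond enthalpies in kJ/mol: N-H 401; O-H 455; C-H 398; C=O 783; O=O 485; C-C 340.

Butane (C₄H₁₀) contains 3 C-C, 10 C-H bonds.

Bonds broken (reactants):
  C-C: 6 × 340 = 2040
  C-H: 20 × 398 = 7960
  O=O: 13 × 485 = 6305
  Σ(broken) = 16305 kJ
Bonds formed (products):
  C=O: 16 × 783 = 12528
  O-H: 20 × 455 = 9100
  Σ(formed) = 21628 kJ
ΔH = Σ(broken) − Σ(formed) = 16305 − 21628 = −5323 kJ

ΔH ≈ −5323 kJ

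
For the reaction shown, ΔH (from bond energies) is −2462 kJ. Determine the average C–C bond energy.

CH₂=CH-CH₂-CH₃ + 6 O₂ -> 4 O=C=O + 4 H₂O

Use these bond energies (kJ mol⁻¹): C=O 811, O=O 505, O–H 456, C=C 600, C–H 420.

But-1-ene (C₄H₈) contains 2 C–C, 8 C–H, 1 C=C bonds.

D(C–C) ≈ 342 kJ/mol

Let D be the C–C bond energy.
Σ(broken) = 2×D + 8×420 + 1×600 + 6×505 = 6990 + 2D
Σ(formed) = 8×811 + 8×456 = 10136
ΔH = Σ(broken) − Σ(formed) = (6990 + 2D) − (10136) = −3146 + 2D
Setting this equal to −2462 kJ gives 2D = 684, so D = 342 kJ/mol.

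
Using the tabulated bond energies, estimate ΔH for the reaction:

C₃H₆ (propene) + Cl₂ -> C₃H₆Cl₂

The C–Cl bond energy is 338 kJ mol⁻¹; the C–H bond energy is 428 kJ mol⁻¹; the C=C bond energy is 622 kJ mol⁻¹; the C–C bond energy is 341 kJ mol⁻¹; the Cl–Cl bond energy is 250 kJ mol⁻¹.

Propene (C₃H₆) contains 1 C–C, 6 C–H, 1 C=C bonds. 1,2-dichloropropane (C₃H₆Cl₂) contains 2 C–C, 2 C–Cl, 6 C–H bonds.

Bonds broken (reactants):
  C–C: 1 × 341 = 341
  C–H: 6 × 428 = 2568
  C=C: 1 × 622 = 622
  Cl–Cl: 1 × 250 = 250
  Σ(broken) = 3781 kJ
Bonds formed (products):
  C–C: 2 × 341 = 682
  C–Cl: 2 × 338 = 676
  C–H: 6 × 428 = 2568
  Σ(formed) = 3926 kJ
ΔH = Σ(broken) − Σ(formed) = 3781 − 3926 = −145 kJ

ΔH ≈ −145 kJ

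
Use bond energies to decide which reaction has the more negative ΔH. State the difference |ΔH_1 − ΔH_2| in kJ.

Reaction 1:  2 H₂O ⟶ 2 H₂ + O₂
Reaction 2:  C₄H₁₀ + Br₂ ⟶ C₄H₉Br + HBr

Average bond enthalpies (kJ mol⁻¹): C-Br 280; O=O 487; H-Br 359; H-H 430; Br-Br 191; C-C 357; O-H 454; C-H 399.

Reaction 2, by 518 kJ

Reaction 1:
  Bonds broken (reactants):
    O-H: 4 × 454 = 1816
    Σ(broken) = 1816 kJ
  Bonds formed (products):
    H-H: 2 × 430 = 860
    O=O: 1 × 487 = 487
    Σ(formed) = 1347 kJ
  ΔH_1 = 1816 − 1347 = +469 kJ
Reaction 2:
  Bonds broken (reactants):
    Br-Br: 1 × 191 = 191
    C-C: 3 × 357 = 1071
    C-H: 10 × 399 = 3990
    Σ(broken) = 5252 kJ
  Bonds formed (products):
    C-Br: 1 × 280 = 280
    C-C: 3 × 357 = 1071
    C-H: 9 × 399 = 3591
    H-Br: 1 × 359 = 359
    Σ(formed) = 5301 kJ
  ΔH_2 = 5252 − 5301 = −49 kJ
ΔH_1 − ΔH_2 = +518 kJ, so reaction 2 has the more negative ΔH; |ΔH_1 − ΔH_2| = 518 kJ.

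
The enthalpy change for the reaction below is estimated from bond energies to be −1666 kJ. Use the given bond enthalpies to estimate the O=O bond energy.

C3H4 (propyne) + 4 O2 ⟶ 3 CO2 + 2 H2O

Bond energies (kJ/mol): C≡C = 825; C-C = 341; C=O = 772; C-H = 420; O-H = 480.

Let D be the O=O bond energy.
Σ(broken) = 1×825 + 1×341 + 4×420 + 4×D = 2846 + 4D
Σ(formed) = 6×772 + 4×480 = 6552
ΔH = Σ(broken) − Σ(formed) = (2846 + 4D) − (6552) = −3706 + 4D
Setting this equal to −1666 kJ gives 4D = 2040, so D = 510 kJ/mol.

D(O=O) ≈ 510 kJ/mol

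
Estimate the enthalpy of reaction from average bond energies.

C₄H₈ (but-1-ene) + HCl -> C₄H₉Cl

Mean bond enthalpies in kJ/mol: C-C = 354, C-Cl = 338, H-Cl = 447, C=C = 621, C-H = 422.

Bonds broken (reactants):
  C-C: 2 × 354 = 708
  C-H: 8 × 422 = 3376
  C=C: 1 × 621 = 621
  H-Cl: 1 × 447 = 447
  Σ(broken) = 5152 kJ
Bonds formed (products):
  C-C: 3 × 354 = 1062
  C-Cl: 1 × 338 = 338
  C-H: 9 × 422 = 3798
  Σ(formed) = 5198 kJ
ΔH = Σ(broken) − Σ(formed) = 5152 − 5198 = −46 kJ

ΔH ≈ −46 kJ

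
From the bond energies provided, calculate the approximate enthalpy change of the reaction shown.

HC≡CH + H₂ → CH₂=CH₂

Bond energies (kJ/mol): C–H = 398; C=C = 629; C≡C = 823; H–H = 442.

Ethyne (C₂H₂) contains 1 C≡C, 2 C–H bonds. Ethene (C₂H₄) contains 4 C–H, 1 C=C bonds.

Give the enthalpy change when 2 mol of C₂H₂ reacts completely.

Bonds broken (reactants):
  C≡C: 1 × 823 = 823
  C–H: 2 × 398 = 796
  H–H: 1 × 442 = 442
  Σ(broken) = 2061 kJ
Bonds formed (products):
  C–H: 4 × 398 = 1592
  C=C: 1 × 629 = 629
  Σ(formed) = 2221 kJ
ΔH = Σ(broken) − Σ(formed) = 2061 − 2221 = −160 kJ
For 2× the reaction as written: 2 × (−160) = −320 kJ

ΔH = −320 kJ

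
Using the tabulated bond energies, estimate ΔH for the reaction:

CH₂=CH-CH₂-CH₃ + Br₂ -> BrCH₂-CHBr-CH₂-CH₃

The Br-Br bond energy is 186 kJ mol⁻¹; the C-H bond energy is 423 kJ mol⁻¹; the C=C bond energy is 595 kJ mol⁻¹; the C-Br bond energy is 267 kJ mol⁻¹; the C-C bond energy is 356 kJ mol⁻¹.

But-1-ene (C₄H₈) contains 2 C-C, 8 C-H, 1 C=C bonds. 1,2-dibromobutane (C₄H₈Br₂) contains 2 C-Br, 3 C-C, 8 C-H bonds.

ΔH ≈ −109 kJ

Bonds broken (reactants):
  Br-Br: 1 × 186 = 186
  C-C: 2 × 356 = 712
  C-H: 8 × 423 = 3384
  C=C: 1 × 595 = 595
  Σ(broken) = 4877 kJ
Bonds formed (products):
  C-Br: 2 × 267 = 534
  C-C: 3 × 356 = 1068
  C-H: 8 × 423 = 3384
  Σ(formed) = 4986 kJ
ΔH = Σ(broken) − Σ(formed) = 4877 − 4986 = −109 kJ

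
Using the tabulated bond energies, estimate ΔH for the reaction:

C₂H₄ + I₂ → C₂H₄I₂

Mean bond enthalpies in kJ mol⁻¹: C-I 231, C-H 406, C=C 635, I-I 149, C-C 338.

ΔH ≈ −16 kJ

Bonds broken (reactants):
  C-H: 4 × 406 = 1624
  C=C: 1 × 635 = 635
  I-I: 1 × 149 = 149
  Σ(broken) = 2408 kJ
Bonds formed (products):
  C-C: 1 × 338 = 338
  C-H: 4 × 406 = 1624
  C-I: 2 × 231 = 462
  Σ(formed) = 2424 kJ
ΔH = Σ(broken) − Σ(formed) = 2408 − 2424 = −16 kJ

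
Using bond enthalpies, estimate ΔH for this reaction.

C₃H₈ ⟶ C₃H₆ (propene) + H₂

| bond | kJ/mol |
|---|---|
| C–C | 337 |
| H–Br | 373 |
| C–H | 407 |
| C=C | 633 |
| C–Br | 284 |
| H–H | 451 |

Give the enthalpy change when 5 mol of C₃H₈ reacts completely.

Bonds broken (reactants):
  C–C: 2 × 337 = 674
  C–H: 8 × 407 = 3256
  Σ(broken) = 3930 kJ
Bonds formed (products):
  C–C: 1 × 337 = 337
  C–H: 6 × 407 = 2442
  C=C: 1 × 633 = 633
  H–H: 1 × 451 = 451
  Σ(formed) = 3863 kJ
ΔH = Σ(broken) − Σ(formed) = 3930 − 3863 = +67 kJ
For 5× the reaction as written: 5 × (+67) = +335 kJ

ΔH = +335 kJ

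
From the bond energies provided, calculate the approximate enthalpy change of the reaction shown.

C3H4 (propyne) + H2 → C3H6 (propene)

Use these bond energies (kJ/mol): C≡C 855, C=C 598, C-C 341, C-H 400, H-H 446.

ΔH ≈ −97 kJ

Bonds broken (reactants):
  C≡C: 1 × 855 = 855
  C-C: 1 × 341 = 341
  C-H: 4 × 400 = 1600
  H-H: 1 × 446 = 446
  Σ(broken) = 3242 kJ
Bonds formed (products):
  C-C: 1 × 341 = 341
  C-H: 6 × 400 = 2400
  C=C: 1 × 598 = 598
  Σ(formed) = 3339 kJ
ΔH = Σ(broken) − Σ(formed) = 3242 − 3339 = −97 kJ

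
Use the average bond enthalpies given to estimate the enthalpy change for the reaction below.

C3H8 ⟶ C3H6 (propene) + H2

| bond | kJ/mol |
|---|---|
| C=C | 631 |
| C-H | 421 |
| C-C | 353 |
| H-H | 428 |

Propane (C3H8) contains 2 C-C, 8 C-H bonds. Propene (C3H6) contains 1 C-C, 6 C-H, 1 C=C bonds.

ΔH ≈ +136 kJ

Bonds broken (reactants):
  C-C: 2 × 353 = 706
  C-H: 8 × 421 = 3368
  Σ(broken) = 4074 kJ
Bonds formed (products):
  C-C: 1 × 353 = 353
  C-H: 6 × 421 = 2526
  C=C: 1 × 631 = 631
  H-H: 1 × 428 = 428
  Σ(formed) = 3938 kJ
ΔH = Σ(broken) − Σ(formed) = 4074 − 3938 = +136 kJ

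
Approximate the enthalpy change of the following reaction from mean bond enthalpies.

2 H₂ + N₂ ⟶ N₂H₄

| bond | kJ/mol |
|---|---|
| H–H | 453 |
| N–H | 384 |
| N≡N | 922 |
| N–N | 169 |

ΔH ≈ +123 kJ

Bonds broken (reactants):
  H–H: 2 × 453 = 906
  N≡N: 1 × 922 = 922
  Σ(broken) = 1828 kJ
Bonds formed (products):
  N–H: 4 × 384 = 1536
  N–N: 1 × 169 = 169
  Σ(formed) = 1705 kJ
ΔH = Σ(broken) − Σ(formed) = 1828 − 1705 = +123 kJ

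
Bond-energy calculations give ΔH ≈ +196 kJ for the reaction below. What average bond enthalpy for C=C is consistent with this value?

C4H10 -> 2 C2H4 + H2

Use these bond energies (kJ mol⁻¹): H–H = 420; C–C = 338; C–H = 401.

Let D be the C=C bond energy.
Σ(broken) = 3×338 + 10×401 = 5024
Σ(formed) = 8×401 + 2×D + 1×420 = 3628 + 2D
ΔH = Σ(broken) − Σ(formed) = (5024) − (3628 + 2D) = +1396 − 2D
Setting this equal to +196 kJ gives 2D = 1200, so D = 600 kJ/mol.

D(C=C) ≈ 600 kJ/mol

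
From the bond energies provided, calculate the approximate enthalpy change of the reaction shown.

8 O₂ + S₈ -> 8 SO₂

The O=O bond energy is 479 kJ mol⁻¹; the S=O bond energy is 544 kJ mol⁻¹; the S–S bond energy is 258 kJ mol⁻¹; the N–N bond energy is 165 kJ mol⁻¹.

ΔH ≈ −2808 kJ

Bonds broken (reactants):
  O=O: 8 × 479 = 3832
  S–S: 8 × 258 = 2064
  Σ(broken) = 5896 kJ
Bonds formed (products):
  S=O: 16 × 544 = 8704
  Σ(formed) = 8704 kJ
ΔH = Σ(broken) − Σ(formed) = 5896 − 8704 = −2808 kJ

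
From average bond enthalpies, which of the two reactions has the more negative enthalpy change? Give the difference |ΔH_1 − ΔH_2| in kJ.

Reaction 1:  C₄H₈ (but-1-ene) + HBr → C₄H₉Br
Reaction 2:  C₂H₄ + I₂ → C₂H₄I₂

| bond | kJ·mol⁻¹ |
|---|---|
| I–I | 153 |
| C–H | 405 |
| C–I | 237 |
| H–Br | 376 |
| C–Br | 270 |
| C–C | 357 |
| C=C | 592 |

Reaction 1:
  Bonds broken (reactants):
    C–C: 2 × 357 = 714
    C–H: 8 × 405 = 3240
    C=C: 1 × 592 = 592
    H–Br: 1 × 376 = 376
    Σ(broken) = 4922 kJ
  Bonds formed (products):
    C–Br: 1 × 270 = 270
    C–C: 3 × 357 = 1071
    C–H: 9 × 405 = 3645
    Σ(formed) = 4986 kJ
  ΔH_1 = 4922 − 4986 = −64 kJ
Reaction 2:
  Bonds broken (reactants):
    C–H: 4 × 405 = 1620
    C=C: 1 × 592 = 592
    I–I: 1 × 153 = 153
    Σ(broken) = 2365 kJ
  Bonds formed (products):
    C–C: 1 × 357 = 357
    C–H: 4 × 405 = 1620
    C–I: 2 × 237 = 474
    Σ(formed) = 2451 kJ
  ΔH_2 = 2365 − 2451 = −86 kJ
ΔH_1 − ΔH_2 = +22 kJ, so reaction 2 has the more negative ΔH; |ΔH_1 − ΔH_2| = 22 kJ.

Reaction 2, by 22 kJ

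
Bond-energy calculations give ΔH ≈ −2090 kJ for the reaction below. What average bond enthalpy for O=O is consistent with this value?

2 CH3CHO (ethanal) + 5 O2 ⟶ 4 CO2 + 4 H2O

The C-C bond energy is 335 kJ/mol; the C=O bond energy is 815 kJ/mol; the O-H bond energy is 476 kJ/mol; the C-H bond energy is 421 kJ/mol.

D(O=O) ≈ 514 kJ/mol

Let D be the O=O bond energy.
Σ(broken) = 2×335 + 8×421 + 2×815 + 5×D = 5668 + 5D
Σ(formed) = 8×815 + 8×476 = 10328
ΔH = Σ(broken) − Σ(formed) = (5668 + 5D) − (10328) = −4660 + 5D
Setting this equal to −2090 kJ gives 5D = 2570, so D = 514 kJ/mol.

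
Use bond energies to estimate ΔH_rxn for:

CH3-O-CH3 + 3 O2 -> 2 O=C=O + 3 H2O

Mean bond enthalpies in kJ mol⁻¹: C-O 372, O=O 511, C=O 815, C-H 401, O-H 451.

Bonds broken (reactants):
  C-H: 6 × 401 = 2406
  C-O: 2 × 372 = 744
  O=O: 3 × 511 = 1533
  Σ(broken) = 4683 kJ
Bonds formed (products):
  C=O: 4 × 815 = 3260
  O-H: 6 × 451 = 2706
  Σ(formed) = 5966 kJ
ΔH = Σ(broken) − Σ(formed) = 4683 − 5966 = −1283 kJ

ΔH ≈ −1283 kJ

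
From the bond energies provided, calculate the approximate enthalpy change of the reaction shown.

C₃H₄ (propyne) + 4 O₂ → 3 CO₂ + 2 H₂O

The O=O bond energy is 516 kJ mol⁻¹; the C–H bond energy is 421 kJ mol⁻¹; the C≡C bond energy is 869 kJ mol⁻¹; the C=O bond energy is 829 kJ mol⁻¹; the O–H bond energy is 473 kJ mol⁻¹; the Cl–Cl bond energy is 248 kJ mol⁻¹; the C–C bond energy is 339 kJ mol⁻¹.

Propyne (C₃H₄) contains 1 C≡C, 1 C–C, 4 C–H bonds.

Bonds broken (reactants):
  C≡C: 1 × 869 = 869
  C–C: 1 × 339 = 339
  C–H: 4 × 421 = 1684
  O=O: 4 × 516 = 2064
  Σ(broken) = 4956 kJ
Bonds formed (products):
  C=O: 6 × 829 = 4974
  O–H: 4 × 473 = 1892
  Σ(formed) = 6866 kJ
ΔH = Σ(broken) − Σ(formed) = 4956 − 6866 = −1910 kJ

ΔH ≈ −1910 kJ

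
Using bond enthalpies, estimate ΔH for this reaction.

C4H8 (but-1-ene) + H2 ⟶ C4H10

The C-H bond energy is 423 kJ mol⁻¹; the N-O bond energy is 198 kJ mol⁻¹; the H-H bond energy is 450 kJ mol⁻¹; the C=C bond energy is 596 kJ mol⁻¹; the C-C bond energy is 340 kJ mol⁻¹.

ΔH ≈ −140 kJ

Bonds broken (reactants):
  C-C: 2 × 340 = 680
  C-H: 8 × 423 = 3384
  C=C: 1 × 596 = 596
  H-H: 1 × 450 = 450
  Σ(broken) = 5110 kJ
Bonds formed (products):
  C-C: 3 × 340 = 1020
  C-H: 10 × 423 = 4230
  Σ(formed) = 5250 kJ
ΔH = Σ(broken) − Σ(formed) = 5110 − 5250 = −140 kJ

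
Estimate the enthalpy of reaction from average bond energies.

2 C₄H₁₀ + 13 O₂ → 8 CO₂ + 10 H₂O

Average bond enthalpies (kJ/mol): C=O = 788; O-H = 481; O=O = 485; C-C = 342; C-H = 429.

Bonds broken (reactants):
  C-C: 6 × 342 = 2052
  C-H: 20 × 429 = 8580
  O=O: 13 × 485 = 6305
  Σ(broken) = 16937 kJ
Bonds formed (products):
  C=O: 16 × 788 = 12608
  O-H: 20 × 481 = 9620
  Σ(formed) = 22228 kJ
ΔH = Σ(broken) − Σ(formed) = 16937 − 22228 = −5291 kJ

ΔH ≈ −5291 kJ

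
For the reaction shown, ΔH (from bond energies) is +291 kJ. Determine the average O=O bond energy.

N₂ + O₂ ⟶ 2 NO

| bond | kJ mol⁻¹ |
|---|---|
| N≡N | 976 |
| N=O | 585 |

Let D be the O=O bond energy.
Σ(broken) = 1×976 + 1×D = 976 + D
Σ(formed) = 2×585 = 1170
ΔH = Σ(broken) − Σ(formed) = (976 + D) − (1170) = −194 + D
Setting this equal to +291 kJ gives D = 485 kJ/mol.

D(O=O) ≈ 485 kJ/mol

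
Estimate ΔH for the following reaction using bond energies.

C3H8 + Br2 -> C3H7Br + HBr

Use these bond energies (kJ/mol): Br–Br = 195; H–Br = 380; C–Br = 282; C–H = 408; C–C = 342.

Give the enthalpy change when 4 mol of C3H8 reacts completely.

ΔH = −236 kJ

Bonds broken (reactants):
  Br–Br: 1 × 195 = 195
  C–C: 2 × 342 = 684
  C–H: 8 × 408 = 3264
  Σ(broken) = 4143 kJ
Bonds formed (products):
  C–Br: 1 × 282 = 282
  C–C: 2 × 342 = 684
  C–H: 7 × 408 = 2856
  H–Br: 1 × 380 = 380
  Σ(formed) = 4202 kJ
ΔH = Σ(broken) − Σ(formed) = 4143 − 4202 = −59 kJ
For 4× the reaction as written: 4 × (−59) = −236 kJ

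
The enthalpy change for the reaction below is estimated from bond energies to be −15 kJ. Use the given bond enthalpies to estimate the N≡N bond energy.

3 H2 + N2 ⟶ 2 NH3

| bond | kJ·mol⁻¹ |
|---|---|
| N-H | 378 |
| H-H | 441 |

D(N≡N) ≈ 930 kJ/mol

Let D be the N≡N bond energy.
Σ(broken) = 3×441 + 1×D = 1323 + D
Σ(formed) = 6×378 = 2268
ΔH = Σ(broken) − Σ(formed) = (1323 + D) − (2268) = −945 + D
Setting this equal to −15 kJ gives D = 930 kJ/mol.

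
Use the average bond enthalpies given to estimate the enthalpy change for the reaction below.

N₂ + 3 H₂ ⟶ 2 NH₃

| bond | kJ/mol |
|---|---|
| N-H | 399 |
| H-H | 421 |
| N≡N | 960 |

ΔH ≈ −171 kJ

Bonds broken (reactants):
  H-H: 3 × 421 = 1263
  N≡N: 1 × 960 = 960
  Σ(broken) = 2223 kJ
Bonds formed (products):
  N-H: 6 × 399 = 2394
  Σ(formed) = 2394 kJ
ΔH = Σ(broken) − Σ(formed) = 2223 − 2394 = −171 kJ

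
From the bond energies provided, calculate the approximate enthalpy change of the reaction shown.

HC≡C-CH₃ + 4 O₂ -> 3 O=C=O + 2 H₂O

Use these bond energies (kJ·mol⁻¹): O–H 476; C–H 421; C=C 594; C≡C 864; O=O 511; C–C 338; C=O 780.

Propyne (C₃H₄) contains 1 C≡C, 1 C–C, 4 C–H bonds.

Bonds broken (reactants):
  C≡C: 1 × 864 = 864
  C–C: 1 × 338 = 338
  C–H: 4 × 421 = 1684
  O=O: 4 × 511 = 2044
  Σ(broken) = 4930 kJ
Bonds formed (products):
  C=O: 6 × 780 = 4680
  O–H: 4 × 476 = 1904
  Σ(formed) = 6584 kJ
ΔH = Σ(broken) − Σ(formed) = 4930 − 6584 = −1654 kJ

ΔH ≈ −1654 kJ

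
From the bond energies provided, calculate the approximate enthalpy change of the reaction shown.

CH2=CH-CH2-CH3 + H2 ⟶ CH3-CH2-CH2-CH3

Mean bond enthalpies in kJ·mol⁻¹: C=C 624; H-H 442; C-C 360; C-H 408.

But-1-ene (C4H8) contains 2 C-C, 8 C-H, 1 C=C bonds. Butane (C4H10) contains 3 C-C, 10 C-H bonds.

Bonds broken (reactants):
  C-C: 2 × 360 = 720
  C-H: 8 × 408 = 3264
  C=C: 1 × 624 = 624
  H-H: 1 × 442 = 442
  Σ(broken) = 5050 kJ
Bonds formed (products):
  C-C: 3 × 360 = 1080
  C-H: 10 × 408 = 4080
  Σ(formed) = 5160 kJ
ΔH = Σ(broken) − Σ(formed) = 5050 − 5160 = −110 kJ

ΔH ≈ −110 kJ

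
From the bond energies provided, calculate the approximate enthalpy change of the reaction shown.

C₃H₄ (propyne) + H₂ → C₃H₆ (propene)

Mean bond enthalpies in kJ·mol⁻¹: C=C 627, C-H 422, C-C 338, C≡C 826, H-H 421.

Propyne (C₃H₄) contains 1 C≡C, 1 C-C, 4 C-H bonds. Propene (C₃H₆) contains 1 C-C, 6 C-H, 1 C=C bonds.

ΔH ≈ −224 kJ

Bonds broken (reactants):
  C≡C: 1 × 826 = 826
  C-C: 1 × 338 = 338
  C-H: 4 × 422 = 1688
  H-H: 1 × 421 = 421
  Σ(broken) = 3273 kJ
Bonds formed (products):
  C-C: 1 × 338 = 338
  C-H: 6 × 422 = 2532
  C=C: 1 × 627 = 627
  Σ(formed) = 3497 kJ
ΔH = Σ(broken) − Σ(formed) = 3273 − 3497 = −224 kJ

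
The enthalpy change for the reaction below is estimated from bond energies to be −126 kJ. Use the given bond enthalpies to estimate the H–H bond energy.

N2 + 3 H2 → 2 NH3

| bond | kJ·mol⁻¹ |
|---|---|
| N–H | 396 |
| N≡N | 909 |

Let D be the H–H bond energy.
Σ(broken) = 3×D + 1×909 = 909 + 3D
Σ(formed) = 6×396 = 2376
ΔH = Σ(broken) − Σ(formed) = (909 + 3D) − (2376) = −1467 + 3D
Setting this equal to −126 kJ gives 3D = 1341, so D = 447 kJ/mol.

D(H–H) ≈ 447 kJ/mol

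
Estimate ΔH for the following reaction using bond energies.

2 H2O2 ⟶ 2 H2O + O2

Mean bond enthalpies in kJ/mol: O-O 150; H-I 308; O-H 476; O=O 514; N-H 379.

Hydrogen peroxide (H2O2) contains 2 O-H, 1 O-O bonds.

ΔH ≈ −214 kJ

Bonds broken (reactants):
  O-H: 4 × 476 = 1904
  O-O: 2 × 150 = 300
  Σ(broken) = 2204 kJ
Bonds formed (products):
  O-H: 4 × 476 = 1904
  O=O: 1 × 514 = 514
  Σ(formed) = 2418 kJ
ΔH = Σ(broken) − Σ(formed) = 2204 − 2418 = −214 kJ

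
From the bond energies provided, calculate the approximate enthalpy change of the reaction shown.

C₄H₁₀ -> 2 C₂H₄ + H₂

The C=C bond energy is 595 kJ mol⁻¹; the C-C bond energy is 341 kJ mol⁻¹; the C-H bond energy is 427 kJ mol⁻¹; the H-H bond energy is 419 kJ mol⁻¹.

ΔH ≈ +268 kJ

Bonds broken (reactants):
  C-C: 3 × 341 = 1023
  C-H: 10 × 427 = 4270
  Σ(broken) = 5293 kJ
Bonds formed (products):
  C-H: 8 × 427 = 3416
  C=C: 2 × 595 = 1190
  H-H: 1 × 419 = 419
  Σ(formed) = 5025 kJ
ΔH = Σ(broken) − Σ(formed) = 5293 − 5025 = +268 kJ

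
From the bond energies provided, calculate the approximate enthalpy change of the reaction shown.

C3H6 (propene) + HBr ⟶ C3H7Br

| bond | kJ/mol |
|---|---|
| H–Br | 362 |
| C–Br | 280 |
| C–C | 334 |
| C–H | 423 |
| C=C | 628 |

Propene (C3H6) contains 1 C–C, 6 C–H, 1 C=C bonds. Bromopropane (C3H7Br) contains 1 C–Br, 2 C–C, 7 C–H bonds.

Bonds broken (reactants):
  C–C: 1 × 334 = 334
  C–H: 6 × 423 = 2538
  C=C: 1 × 628 = 628
  H–Br: 1 × 362 = 362
  Σ(broken) = 3862 kJ
Bonds formed (products):
  C–Br: 1 × 280 = 280
  C–C: 2 × 334 = 668
  C–H: 7 × 423 = 2961
  Σ(formed) = 3909 kJ
ΔH = Σ(broken) − Σ(formed) = 3862 − 3909 = −47 kJ

ΔH ≈ −47 kJ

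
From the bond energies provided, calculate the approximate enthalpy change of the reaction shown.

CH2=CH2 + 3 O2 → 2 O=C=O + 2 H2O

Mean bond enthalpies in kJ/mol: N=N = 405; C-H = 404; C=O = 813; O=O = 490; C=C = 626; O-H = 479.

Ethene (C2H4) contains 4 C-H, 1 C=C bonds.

ΔH ≈ −1456 kJ

Bonds broken (reactants):
  C-H: 4 × 404 = 1616
  C=C: 1 × 626 = 626
  O=O: 3 × 490 = 1470
  Σ(broken) = 3712 kJ
Bonds formed (products):
  C=O: 4 × 813 = 3252
  O-H: 4 × 479 = 1916
  Σ(formed) = 5168 kJ
ΔH = Σ(broken) − Σ(formed) = 3712 − 5168 = −1456 kJ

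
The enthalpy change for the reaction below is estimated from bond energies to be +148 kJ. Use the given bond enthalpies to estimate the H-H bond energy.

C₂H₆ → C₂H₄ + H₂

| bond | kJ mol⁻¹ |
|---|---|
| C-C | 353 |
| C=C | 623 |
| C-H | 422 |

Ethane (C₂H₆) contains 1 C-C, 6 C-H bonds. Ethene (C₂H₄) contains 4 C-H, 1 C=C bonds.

D(H-H) ≈ 426 kJ/mol

Let D be the H-H bond energy.
Σ(broken) = 1×353 + 6×422 = 2885
Σ(formed) = 4×422 + 1×623 + 1×D = 2311 + D
ΔH = Σ(broken) − Σ(formed) = (2885) − (2311 + D) = +574 − D
Setting this equal to +148 kJ gives D = 426 kJ/mol.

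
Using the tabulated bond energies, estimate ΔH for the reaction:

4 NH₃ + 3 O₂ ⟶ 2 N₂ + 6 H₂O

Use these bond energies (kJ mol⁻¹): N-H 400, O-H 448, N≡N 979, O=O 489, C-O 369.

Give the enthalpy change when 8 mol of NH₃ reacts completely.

Bonds broken (reactants):
  N-H: 12 × 400 = 4800
  O=O: 3 × 489 = 1467
  Σ(broken) = 6267 kJ
Bonds formed (products):
  N≡N: 2 × 979 = 1958
  O-H: 12 × 448 = 5376
  Σ(formed) = 7334 kJ
ΔH = Σ(broken) − Σ(formed) = 6267 − 7334 = −1067 kJ
For 2× the reaction as written: 2 × (−1067) = −2134 kJ

ΔH = −2134 kJ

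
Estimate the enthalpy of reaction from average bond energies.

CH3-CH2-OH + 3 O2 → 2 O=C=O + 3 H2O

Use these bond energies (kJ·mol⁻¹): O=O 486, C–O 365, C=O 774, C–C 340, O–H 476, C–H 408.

ΔH ≈ −1273 kJ

Bonds broken (reactants):
  C–C: 1 × 340 = 340
  C–H: 5 × 408 = 2040
  C–O: 1 × 365 = 365
  O–H: 1 × 476 = 476
  O=O: 3 × 486 = 1458
  Σ(broken) = 4679 kJ
Bonds formed (products):
  C=O: 4 × 774 = 3096
  O–H: 6 × 476 = 2856
  Σ(formed) = 5952 kJ
ΔH = Σ(broken) − Σ(formed) = 4679 − 5952 = −1273 kJ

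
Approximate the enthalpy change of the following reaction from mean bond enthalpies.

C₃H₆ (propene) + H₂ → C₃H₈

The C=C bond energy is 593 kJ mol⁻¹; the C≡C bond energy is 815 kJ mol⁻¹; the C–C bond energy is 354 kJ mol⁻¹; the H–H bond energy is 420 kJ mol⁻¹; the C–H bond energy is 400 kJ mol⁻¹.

ΔH ≈ −141 kJ

Bonds broken (reactants):
  C–C: 1 × 354 = 354
  C–H: 6 × 400 = 2400
  C=C: 1 × 593 = 593
  H–H: 1 × 420 = 420
  Σ(broken) = 3767 kJ
Bonds formed (products):
  C–C: 2 × 354 = 708
  C–H: 8 × 400 = 3200
  Σ(formed) = 3908 kJ
ΔH = Σ(broken) − Σ(formed) = 3767 − 3908 = −141 kJ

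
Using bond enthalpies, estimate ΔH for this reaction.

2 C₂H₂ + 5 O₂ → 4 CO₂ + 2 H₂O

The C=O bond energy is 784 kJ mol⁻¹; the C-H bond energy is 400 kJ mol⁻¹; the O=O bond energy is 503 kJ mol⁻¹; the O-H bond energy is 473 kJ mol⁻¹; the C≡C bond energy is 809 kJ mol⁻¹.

Bonds broken (reactants):
  C≡C: 2 × 809 = 1618
  C-H: 4 × 400 = 1600
  O=O: 5 × 503 = 2515
  Σ(broken) = 5733 kJ
Bonds formed (products):
  C=O: 8 × 784 = 6272
  O-H: 4 × 473 = 1892
  Σ(formed) = 8164 kJ
ΔH = Σ(broken) − Σ(formed) = 5733 − 8164 = −2431 kJ

ΔH ≈ −2431 kJ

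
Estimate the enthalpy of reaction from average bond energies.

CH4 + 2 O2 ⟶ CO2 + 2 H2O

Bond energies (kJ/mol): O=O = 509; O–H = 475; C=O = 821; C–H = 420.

Bonds broken (reactants):
  C–H: 4 × 420 = 1680
  O=O: 2 × 509 = 1018
  Σ(broken) = 2698 kJ
Bonds formed (products):
  C=O: 2 × 821 = 1642
  O–H: 4 × 475 = 1900
  Σ(formed) = 3542 kJ
ΔH = Σ(broken) − Σ(formed) = 2698 − 3542 = −844 kJ

ΔH ≈ −844 kJ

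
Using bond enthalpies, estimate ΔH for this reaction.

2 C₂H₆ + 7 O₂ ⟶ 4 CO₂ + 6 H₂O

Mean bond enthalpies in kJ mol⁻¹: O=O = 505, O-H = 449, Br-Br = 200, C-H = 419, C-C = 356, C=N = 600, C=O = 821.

ΔH ≈ −2681 kJ

Bonds broken (reactants):
  C-C: 2 × 356 = 712
  C-H: 12 × 419 = 5028
  O=O: 7 × 505 = 3535
  Σ(broken) = 9275 kJ
Bonds formed (products):
  C=O: 8 × 821 = 6568
  O-H: 12 × 449 = 5388
  Σ(formed) = 11956 kJ
ΔH = Σ(broken) − Σ(formed) = 9275 − 11956 = −2681 kJ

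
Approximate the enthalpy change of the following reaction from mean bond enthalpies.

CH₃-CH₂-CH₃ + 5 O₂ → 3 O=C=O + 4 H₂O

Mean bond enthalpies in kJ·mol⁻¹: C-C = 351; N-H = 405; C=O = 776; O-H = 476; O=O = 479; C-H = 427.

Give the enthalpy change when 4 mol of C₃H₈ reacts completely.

ΔH = −7804 kJ

Bonds broken (reactants):
  C-C: 2 × 351 = 702
  C-H: 8 × 427 = 3416
  O=O: 5 × 479 = 2395
  Σ(broken) = 6513 kJ
Bonds formed (products):
  C=O: 6 × 776 = 4656
  O-H: 8 × 476 = 3808
  Σ(formed) = 8464 kJ
ΔH = Σ(broken) − Σ(formed) = 6513 − 8464 = −1951 kJ
For 4× the reaction as written: 4 × (−1951) = −7804 kJ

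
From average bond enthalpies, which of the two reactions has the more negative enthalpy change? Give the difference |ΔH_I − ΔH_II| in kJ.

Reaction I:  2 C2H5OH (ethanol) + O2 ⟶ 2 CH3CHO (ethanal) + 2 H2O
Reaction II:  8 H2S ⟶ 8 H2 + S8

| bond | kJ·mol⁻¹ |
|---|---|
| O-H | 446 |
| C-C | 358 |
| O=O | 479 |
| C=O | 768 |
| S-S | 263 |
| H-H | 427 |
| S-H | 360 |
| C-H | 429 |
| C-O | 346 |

Reaction I, by 639 kJ

Reaction I:
  Bonds broken (reactants):
    C-C: 2 × 358 = 716
    C-H: 10 × 429 = 4290
    C-O: 2 × 346 = 692
    O-H: 2 × 446 = 892
    O=O: 1 × 479 = 479
    Σ(broken) = 7069 kJ
  Bonds formed (products):
    C-C: 2 × 358 = 716
    C-H: 8 × 429 = 3432
    C=O: 2 × 768 = 1536
    O-H: 4 × 446 = 1784
    Σ(formed) = 7468 kJ
  ΔH_I = 7069 − 7468 = −399 kJ
Reaction II:
  Bonds broken (reactants):
    S-H: 16 × 360 = 5760
    Σ(broken) = 5760 kJ
  Bonds formed (products):
    H-H: 8 × 427 = 3416
    S-S: 8 × 263 = 2104
    Σ(formed) = 5520 kJ
  ΔH_II = 5760 − 5520 = +240 kJ
ΔH_I − ΔH_II = −639 kJ, so reaction I has the more negative ΔH; |ΔH_I − ΔH_II| = 639 kJ.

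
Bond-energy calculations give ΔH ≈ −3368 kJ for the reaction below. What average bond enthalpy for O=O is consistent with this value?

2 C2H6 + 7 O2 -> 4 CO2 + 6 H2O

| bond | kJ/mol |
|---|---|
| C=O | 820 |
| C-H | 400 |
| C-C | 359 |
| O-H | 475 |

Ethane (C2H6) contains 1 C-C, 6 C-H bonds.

D(O=O) ≈ 482 kJ/mol

Let D be the O=O bond energy.
Σ(broken) = 2×359 + 12×400 + 7×D = 5518 + 7D
Σ(formed) = 8×820 + 12×475 = 12260
ΔH = Σ(broken) − Σ(formed) = (5518 + 7D) − (12260) = −6742 + 7D
Setting this equal to −3368 kJ gives 7D = 3374, so D = 482 kJ/mol.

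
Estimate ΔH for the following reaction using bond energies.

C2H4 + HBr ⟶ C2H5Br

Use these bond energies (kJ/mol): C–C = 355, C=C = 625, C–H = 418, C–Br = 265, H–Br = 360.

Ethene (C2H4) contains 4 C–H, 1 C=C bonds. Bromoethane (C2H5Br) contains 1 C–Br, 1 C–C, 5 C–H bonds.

ΔH ≈ −53 kJ

Bonds broken (reactants):
  C–H: 4 × 418 = 1672
  C=C: 1 × 625 = 625
  H–Br: 1 × 360 = 360
  Σ(broken) = 2657 kJ
Bonds formed (products):
  C–Br: 1 × 265 = 265
  C–C: 1 × 355 = 355
  C–H: 5 × 418 = 2090
  Σ(formed) = 2710 kJ
ΔH = Σ(broken) − Σ(formed) = 2657 − 2710 = −53 kJ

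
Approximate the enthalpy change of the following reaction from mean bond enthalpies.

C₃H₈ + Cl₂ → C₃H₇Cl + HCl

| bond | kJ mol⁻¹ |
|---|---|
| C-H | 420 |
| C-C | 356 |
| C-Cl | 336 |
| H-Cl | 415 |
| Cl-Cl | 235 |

Bonds broken (reactants):
  C-C: 2 × 356 = 712
  C-H: 8 × 420 = 3360
  Cl-Cl: 1 × 235 = 235
  Σ(broken) = 4307 kJ
Bonds formed (products):
  C-C: 2 × 356 = 712
  C-Cl: 1 × 336 = 336
  C-H: 7 × 420 = 2940
  H-Cl: 1 × 415 = 415
  Σ(formed) = 4403 kJ
ΔH = Σ(broken) − Σ(formed) = 4307 − 4403 = −96 kJ

ΔH ≈ −96 kJ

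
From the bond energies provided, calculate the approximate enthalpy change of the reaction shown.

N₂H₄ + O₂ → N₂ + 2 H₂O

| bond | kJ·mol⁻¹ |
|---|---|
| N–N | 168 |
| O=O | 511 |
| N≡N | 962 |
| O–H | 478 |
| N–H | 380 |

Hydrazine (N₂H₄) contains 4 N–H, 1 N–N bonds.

ΔH ≈ −675 kJ

Bonds broken (reactants):
  N–H: 4 × 380 = 1520
  N–N: 1 × 168 = 168
  O=O: 1 × 511 = 511
  Σ(broken) = 2199 kJ
Bonds formed (products):
  N≡N: 1 × 962 = 962
  O–H: 4 × 478 = 1912
  Σ(formed) = 2874 kJ
ΔH = Σ(broken) − Σ(formed) = 2199 − 2874 = −675 kJ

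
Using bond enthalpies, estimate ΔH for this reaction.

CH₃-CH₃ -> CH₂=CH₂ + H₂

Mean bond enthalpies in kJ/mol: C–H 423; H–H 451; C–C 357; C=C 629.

Bonds broken (reactants):
  C–C: 1 × 357 = 357
  C–H: 6 × 423 = 2538
  Σ(broken) = 2895 kJ
Bonds formed (products):
  C–H: 4 × 423 = 1692
  C=C: 1 × 629 = 629
  H–H: 1 × 451 = 451
  Σ(formed) = 2772 kJ
ΔH = Σ(broken) − Σ(formed) = 2895 − 2772 = +123 kJ

ΔH ≈ +123 kJ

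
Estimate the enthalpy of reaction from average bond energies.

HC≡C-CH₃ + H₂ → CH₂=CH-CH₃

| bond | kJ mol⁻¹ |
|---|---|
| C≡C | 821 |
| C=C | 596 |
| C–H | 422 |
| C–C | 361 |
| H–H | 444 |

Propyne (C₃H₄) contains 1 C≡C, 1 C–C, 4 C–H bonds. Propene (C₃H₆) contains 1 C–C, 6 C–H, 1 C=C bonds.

ΔH ≈ −175 kJ

Bonds broken (reactants):
  C≡C: 1 × 821 = 821
  C–C: 1 × 361 = 361
  C–H: 4 × 422 = 1688
  H–H: 1 × 444 = 444
  Σ(broken) = 3314 kJ
Bonds formed (products):
  C–C: 1 × 361 = 361
  C–H: 6 × 422 = 2532
  C=C: 1 × 596 = 596
  Σ(formed) = 3489 kJ
ΔH = Σ(broken) − Σ(formed) = 3314 − 3489 = −175 kJ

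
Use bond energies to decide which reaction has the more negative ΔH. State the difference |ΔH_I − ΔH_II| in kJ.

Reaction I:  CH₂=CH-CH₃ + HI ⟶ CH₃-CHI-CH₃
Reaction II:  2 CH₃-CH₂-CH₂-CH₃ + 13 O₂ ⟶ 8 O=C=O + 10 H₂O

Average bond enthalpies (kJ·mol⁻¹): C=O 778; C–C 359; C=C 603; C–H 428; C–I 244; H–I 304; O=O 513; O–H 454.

Reaction I:
  Bonds broken (reactants):
    C–C: 1 × 359 = 359
    C–H: 6 × 428 = 2568
    C=C: 1 × 603 = 603
    H–I: 1 × 304 = 304
    Σ(broken) = 3834 kJ
  Bonds formed (products):
    C–C: 2 × 359 = 718
    C–H: 7 × 428 = 2996
    C–I: 1 × 244 = 244
    Σ(formed) = 3958 kJ
  ΔH_I = 3834 − 3958 = −124 kJ
Reaction II:
  Bonds broken (reactants):
    C–C: 6 × 359 = 2154
    C–H: 20 × 428 = 8560
    O=O: 13 × 513 = 6669
    Σ(broken) = 17383 kJ
  Bonds formed (products):
    C=O: 16 × 778 = 12448
    O–H: 20 × 454 = 9080
    Σ(formed) = 21528 kJ
  ΔH_II = 17383 − 21528 = −4145 kJ
ΔH_I − ΔH_II = +4021 kJ, so reaction II has the more negative ΔH; |ΔH_I − ΔH_II| = 4021 kJ.

Reaction II, by 4021 kJ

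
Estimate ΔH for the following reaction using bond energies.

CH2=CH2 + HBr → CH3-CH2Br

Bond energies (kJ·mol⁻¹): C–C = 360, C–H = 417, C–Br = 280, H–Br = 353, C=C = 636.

ΔH ≈ −68 kJ

Bonds broken (reactants):
  C–H: 4 × 417 = 1668
  C=C: 1 × 636 = 636
  H–Br: 1 × 353 = 353
  Σ(broken) = 2657 kJ
Bonds formed (products):
  C–Br: 1 × 280 = 280
  C–C: 1 × 360 = 360
  C–H: 5 × 417 = 2085
  Σ(formed) = 2725 kJ
ΔH = Σ(broken) − Σ(formed) = 2657 − 2725 = −68 kJ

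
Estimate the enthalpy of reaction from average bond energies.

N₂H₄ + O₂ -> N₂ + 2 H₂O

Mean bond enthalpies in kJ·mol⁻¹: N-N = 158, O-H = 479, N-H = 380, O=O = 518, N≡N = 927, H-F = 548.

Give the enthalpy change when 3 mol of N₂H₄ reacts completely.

Bonds broken (reactants):
  N-H: 4 × 380 = 1520
  N-N: 1 × 158 = 158
  O=O: 1 × 518 = 518
  Σ(broken) = 2196 kJ
Bonds formed (products):
  N≡N: 1 × 927 = 927
  O-H: 4 × 479 = 1916
  Σ(formed) = 2843 kJ
ΔH = Σ(broken) − Σ(formed) = 2196 − 2843 = −647 kJ
For 3× the reaction as written: 3 × (−647) = −1941 kJ

ΔH = −1941 kJ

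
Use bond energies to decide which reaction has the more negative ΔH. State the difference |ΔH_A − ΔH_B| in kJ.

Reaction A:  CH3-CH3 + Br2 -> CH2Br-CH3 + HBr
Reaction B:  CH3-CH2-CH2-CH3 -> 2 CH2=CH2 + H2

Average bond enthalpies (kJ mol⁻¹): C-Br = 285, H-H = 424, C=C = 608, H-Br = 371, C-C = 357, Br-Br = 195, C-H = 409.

Reaction A:
  Bonds broken (reactants):
    Br-Br: 1 × 195 = 195
    C-C: 1 × 357 = 357
    C-H: 6 × 409 = 2454
    Σ(broken) = 3006 kJ
  Bonds formed (products):
    C-Br: 1 × 285 = 285
    C-C: 1 × 357 = 357
    C-H: 5 × 409 = 2045
    H-Br: 1 × 371 = 371
    Σ(formed) = 3058 kJ
  ΔH_A = 3006 − 3058 = −52 kJ
Reaction B:
  Bonds broken (reactants):
    C-C: 3 × 357 = 1071
    C-H: 10 × 409 = 4090
    Σ(broken) = 5161 kJ
  Bonds formed (products):
    C-H: 8 × 409 = 3272
    C=C: 2 × 608 = 1216
    H-H: 1 × 424 = 424
    Σ(formed) = 4912 kJ
  ΔH_B = 5161 − 4912 = +249 kJ
ΔH_A − ΔH_B = −301 kJ, so reaction A has the more negative ΔH; |ΔH_A − ΔH_B| = 301 kJ.

Reaction A, by 301 kJ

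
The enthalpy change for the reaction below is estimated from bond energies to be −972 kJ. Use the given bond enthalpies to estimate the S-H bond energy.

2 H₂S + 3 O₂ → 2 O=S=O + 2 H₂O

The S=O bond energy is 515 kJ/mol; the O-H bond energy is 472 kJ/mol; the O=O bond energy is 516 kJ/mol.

D(S-H) ≈ 357 kJ/mol

Let D be the S-H bond energy.
Σ(broken) = 3×516 + 4×D = 1548 + 4D
Σ(formed) = 4×472 + 4×515 = 3948
ΔH = Σ(broken) − Σ(formed) = (1548 + 4D) − (3948) = −2400 + 4D
Setting this equal to −972 kJ gives 4D = 1428, so D = 357 kJ/mol.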